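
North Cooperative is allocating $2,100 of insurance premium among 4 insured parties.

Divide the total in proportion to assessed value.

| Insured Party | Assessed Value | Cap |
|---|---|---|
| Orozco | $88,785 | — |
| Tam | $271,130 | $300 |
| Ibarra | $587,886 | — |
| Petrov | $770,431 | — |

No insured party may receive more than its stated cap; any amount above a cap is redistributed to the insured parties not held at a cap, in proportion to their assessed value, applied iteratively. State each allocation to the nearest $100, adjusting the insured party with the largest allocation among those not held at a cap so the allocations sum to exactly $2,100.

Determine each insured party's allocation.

Orozco: $100 | Tam: $300 | Ibarra: $700 | Petrov: $1,000

Assessed value total: 1,718,232.
Unconstrained shares: Orozco 108.51; Tam 331.37; Ibarra 718.51; Petrov 941.61.
Cap binds for Tam ($300); balance $1,800 reallocated over remaining assessed value 1,447,102.
Remaining shares: Orozco 110.44 → $100; Ibarra 731.25 → $700; Petrov 958.31 → $1,000.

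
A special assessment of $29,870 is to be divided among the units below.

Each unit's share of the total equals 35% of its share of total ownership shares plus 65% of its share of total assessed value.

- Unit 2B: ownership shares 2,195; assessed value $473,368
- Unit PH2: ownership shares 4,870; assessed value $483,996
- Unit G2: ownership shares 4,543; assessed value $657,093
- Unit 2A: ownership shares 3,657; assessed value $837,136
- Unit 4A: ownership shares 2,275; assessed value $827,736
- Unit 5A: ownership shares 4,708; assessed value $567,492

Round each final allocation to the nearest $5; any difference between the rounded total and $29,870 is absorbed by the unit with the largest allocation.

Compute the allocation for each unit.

Totals — ownership shares 22,248, assessed value 3,846,821.
Composite weights (35% ownership shares + 65% assessed value): Unit 2B 0.1145; Unit PH2 0.1584; Unit G2 0.1825; Unit 2A 0.1990; Unit 4A 0.1757; Unit 5A 0.1700.
Proportional shares: Unit 2B 3,420.61; Unit PH2 4,731.25; Unit G2 5,451.24; Unit 2A 5,943.61; Unit 4A 5,246.75; Unit 5A 5,076.54.
Rounded to nearest $5: Unit 2B $3,420; Unit PH2 $4,730; Unit G2 $5,450; Unit 2A $5,945; Unit 4A $5,245; Unit 5A $5,075. Sum = $29,865.
Difference $29,870 − $29,865 = +$5 applied to largest allocation (Unit 2A): Unit 2A becomes $5,950.

Unit 2B: $3,420 · Unit PH2: $4,730 · Unit G2: $5,450 · Unit 2A: $5,950 · Unit 4A: $5,245 · Unit 5A: $5,075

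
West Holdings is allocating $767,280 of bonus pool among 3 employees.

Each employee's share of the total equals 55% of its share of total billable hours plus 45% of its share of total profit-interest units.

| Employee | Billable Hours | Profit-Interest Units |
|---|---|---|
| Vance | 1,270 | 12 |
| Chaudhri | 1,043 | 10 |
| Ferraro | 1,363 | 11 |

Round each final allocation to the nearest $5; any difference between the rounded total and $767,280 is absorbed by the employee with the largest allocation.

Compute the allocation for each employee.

Vance: $271,350 | Chaudhri: $224,365 | Ferraro: $271,565

Billable hours total 3,676; profit-interest units total 33.
Blended shares (55% billable hours + 45% profit-interest units): Vance 0.3537; Chaudhri 0.2924; Ferraro 0.3539.
Proportional shares: Vance 271,350.63; Chaudhri 224,365.26; Ferraro 271,564.10.
After rounding ($5): Vance $271,350; Chaudhri $224,365; Ferraro $271,565. Sum = $767,280.
Sum already equals the total — no adjustment.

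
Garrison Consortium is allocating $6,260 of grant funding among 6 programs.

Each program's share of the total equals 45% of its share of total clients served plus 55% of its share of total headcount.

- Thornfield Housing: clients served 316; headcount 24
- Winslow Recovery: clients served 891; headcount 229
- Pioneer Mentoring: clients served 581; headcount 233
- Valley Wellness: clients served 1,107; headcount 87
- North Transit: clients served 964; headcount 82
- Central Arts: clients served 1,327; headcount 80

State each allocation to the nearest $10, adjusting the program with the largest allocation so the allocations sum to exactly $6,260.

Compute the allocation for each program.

Thornfield Housing: $280; Winslow Recovery: $1,550; Pioneer Mentoring: $1,410; Valley Wellness: $1,010; North Transit: $910; Central Arts: $1,100

Clients served total 5,186; headcount total 735.
Blended shares (45% clients served + 55% headcount): Thornfield Housing 0.0454; Winslow Recovery 0.2487; Pioneer Mentoring 0.2248; Valley Wellness 0.1612; North Transit 0.1450; Central Arts 0.1750.
Raw shares: Thornfield Housing 284.07; Winslow Recovery 1,556.70; Pioneer Mentoring 1,407.05; Valley Wellness 1,008.85; North Transit 907.76; Central Arts 1,095.57.
At nearest $10: Thornfield Housing $280; Winslow Recovery $1,560; Pioneer Mentoring $1,410; Valley Wellness $1,010; North Transit $910; Central Arts $1,100. Sum = $6,270.
Difference $6,260 − $6,270 = −$10 applied to largest allocation (Winslow Recovery): Winslow Recovery becomes $1,550.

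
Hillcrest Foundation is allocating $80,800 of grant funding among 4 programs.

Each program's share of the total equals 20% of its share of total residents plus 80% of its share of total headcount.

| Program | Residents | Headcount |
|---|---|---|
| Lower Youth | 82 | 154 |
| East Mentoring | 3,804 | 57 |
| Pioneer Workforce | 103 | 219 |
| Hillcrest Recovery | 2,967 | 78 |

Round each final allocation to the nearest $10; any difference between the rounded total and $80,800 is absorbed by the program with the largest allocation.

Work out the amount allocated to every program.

Lower Youth: $19,790 · East Mentoring: $16,090 · Pioneer Workforce: $28,100 · Hillcrest Recovery: $16,820

Residents total 6,956; headcount total 508.
Combined weights (20% residents + 80% headcount): Lower Youth 0.2449; East Mentoring 0.1991; Pioneer Workforce 0.3478; Hillcrest Recovery 0.2081.
Pro-rata amounts: Lower Youth 19,786.09; East Mentoring 16,090.27; Pioneer Workforce 28,105.74; Hillcrest Recovery 16,817.90.
Rounded to nearest $10: Lower Youth $19,790; East Mentoring $16,090; Pioneer Workforce $28,110; Hillcrest Recovery $16,820. Sum = $80,810.
Difference $80,800 − $80,810 = −$10 applied to largest allocation (Pioneer Workforce): Pioneer Workforce becomes $28,100.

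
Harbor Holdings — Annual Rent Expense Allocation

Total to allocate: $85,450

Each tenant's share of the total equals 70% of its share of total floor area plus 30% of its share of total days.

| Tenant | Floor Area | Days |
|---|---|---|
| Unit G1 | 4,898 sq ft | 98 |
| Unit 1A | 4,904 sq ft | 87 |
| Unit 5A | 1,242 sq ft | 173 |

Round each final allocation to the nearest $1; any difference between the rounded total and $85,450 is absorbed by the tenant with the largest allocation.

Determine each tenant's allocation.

Unit G1: $33,545 · Unit 1A: $32,790 · Unit 5A: $19,115

Floor area total 11,044; days total 358.
Composite weights (70% floor area + 30% days): Unit G1 0.3926; Unit 1A 0.3837; Unit 5A 0.2237.
Unrounded shares: Unit G1 33,545.28; Unit 1A 32,790.11; Unit 5A 19,114.61.
At nearest $1: Unit G1 $33,545; Unit 1A $32,790; Unit 5A $19,115. Sum = $85,450.
Rounded total matches; no reconciliation needed.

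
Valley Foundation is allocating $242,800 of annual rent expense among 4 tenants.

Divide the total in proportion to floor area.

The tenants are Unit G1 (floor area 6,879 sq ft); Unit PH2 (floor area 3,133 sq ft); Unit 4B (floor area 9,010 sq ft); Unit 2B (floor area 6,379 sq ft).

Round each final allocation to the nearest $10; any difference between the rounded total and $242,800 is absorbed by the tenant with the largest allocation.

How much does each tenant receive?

Floor area total: 25,401.
Unrounded shares: Unit G1 6,879/25,401 × $242,800 = 65,754.15; Unit PH2 3,133/25,401 × $242,800 = 29,947.34; Unit 4B 9,010/25,401 × $242,800 = 86,123.70; Unit 2B 6,379/25,401 × $242,800 = 60,974.81.
After rounding ($10): Unit G1 $65,750; Unit PH2 $29,950; Unit 4B $86,120; Unit 2B $60,970. Sum = $242,790.
Difference $242,800 − $242,790 = +$10 applied to largest allocation (Unit 4B): Unit 4B becomes $86,130.

Unit G1: $65,750 | Unit PH2: $29,950 | Unit 4B: $86,130 | Unit 2B: $60,970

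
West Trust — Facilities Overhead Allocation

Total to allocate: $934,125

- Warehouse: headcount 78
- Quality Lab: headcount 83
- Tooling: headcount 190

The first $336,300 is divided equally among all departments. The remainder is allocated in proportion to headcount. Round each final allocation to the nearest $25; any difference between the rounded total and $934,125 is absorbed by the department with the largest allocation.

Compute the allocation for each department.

Warehouse: $244,950 | Quality Lab: $253,475 | Tooling: $435,700

Equal tier: $336,300 ÷ 3 = $112,100 apiece.
Remainder $597,825 by headcount (total 351): Warehouse 132,850.00 → $132,850; Quality Lab 141,366.03 → $141,375; Tooling 323,608.97 → $323,600.
Totals: Warehouse $112,100 + $132,850 = $244,950; Quality Lab $112,100 + $141,375 = $253,475; Tooling $112,100 + $323,600 = $435,700.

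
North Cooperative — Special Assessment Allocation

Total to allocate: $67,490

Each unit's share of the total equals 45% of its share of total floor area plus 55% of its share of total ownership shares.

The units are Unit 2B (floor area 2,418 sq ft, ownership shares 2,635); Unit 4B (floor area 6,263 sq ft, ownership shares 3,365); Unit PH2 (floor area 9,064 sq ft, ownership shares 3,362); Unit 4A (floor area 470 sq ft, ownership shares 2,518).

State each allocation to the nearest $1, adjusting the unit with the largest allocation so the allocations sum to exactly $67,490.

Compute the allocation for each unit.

Unit 2B: $12,265; Unit 4B: $20,957; Unit PH2: $25,617; Unit 4A: $8,651

Totals — floor area 18,215, ownership shares 11,880.
Blended shares (45% floor area + 55% ownership shares): Unit 2B 0.1817; Unit 4B 0.3105; Unit PH2 0.3796; Unit 4A 0.1282.
Raw shares: Unit 2B 12,264.77; Unit 4B 20,956.58; Unit PH2 25,617.41; Unit 4A 8,651.23.
Rounded to nearest $1: Unit 2B $12,265; Unit 4B $20,957; Unit PH2 $25,617; Unit 4A $8,651. Sum = $67,490.
No rounding difference to absorb.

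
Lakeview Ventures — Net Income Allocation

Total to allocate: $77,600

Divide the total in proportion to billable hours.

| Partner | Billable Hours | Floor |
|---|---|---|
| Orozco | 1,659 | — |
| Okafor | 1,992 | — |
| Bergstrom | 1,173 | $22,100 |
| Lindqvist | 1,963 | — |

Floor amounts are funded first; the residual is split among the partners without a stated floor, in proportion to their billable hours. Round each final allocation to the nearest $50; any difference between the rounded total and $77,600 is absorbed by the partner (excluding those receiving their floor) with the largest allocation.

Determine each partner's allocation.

Orozco: $16,400 · Okafor: $19,700 · Bergstrom: $22,100 · Lindqvist: $19,400

Fund the minimums — Bergstrom $22,100. Residual $55,500.
Residual split over remaining billable hours 5,614: Orozco 16,400.87 → $16,400; Okafor 19,692.91 → $19,700; Lindqvist 19,406.22 → $19,400.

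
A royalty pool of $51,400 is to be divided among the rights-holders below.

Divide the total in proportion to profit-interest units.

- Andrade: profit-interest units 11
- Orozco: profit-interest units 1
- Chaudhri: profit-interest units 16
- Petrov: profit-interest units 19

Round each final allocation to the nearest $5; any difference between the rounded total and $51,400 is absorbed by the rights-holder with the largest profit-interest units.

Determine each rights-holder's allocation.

Sum of profit-interest units: 47.
Pro-rata amounts: Andrade 11/47 × $51,400 = 12,029.79; Orozco 1/47 × $51,400 = 1,093.62; Chaudhri 16/47 × $51,400 = 17,497.87; Petrov 19/47 × $51,400 = 20,778.72.
At nearest $5: Andrade $12,030; Orozco $1,095; Chaudhri $17,500; Petrov $20,780. Sum = $51,405.
Difference $51,400 − $51,405 = −$5 applied to largest profit-interest units (Petrov): Petrov becomes $20,775.

Andrade: $12,030; Orozco: $1,095; Chaudhri: $17,500; Petrov: $20,775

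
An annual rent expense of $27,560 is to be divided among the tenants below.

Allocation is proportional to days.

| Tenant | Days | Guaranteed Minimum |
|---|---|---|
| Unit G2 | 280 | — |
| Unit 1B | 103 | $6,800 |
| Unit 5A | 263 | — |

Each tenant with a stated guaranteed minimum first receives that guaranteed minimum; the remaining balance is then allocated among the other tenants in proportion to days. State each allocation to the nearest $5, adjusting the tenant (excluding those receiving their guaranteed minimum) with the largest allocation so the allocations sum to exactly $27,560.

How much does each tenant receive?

Fund the minimums — Unit 1B $6,800. Remaining pool $20,760.
Remaining pool split over remaining days 543: Unit G2 10,704.97 → $10,705; Unit 5A 10,055.03 → $10,055.

Unit G2: $10,705 · Unit 1B: $6,800 · Unit 5A: $10,055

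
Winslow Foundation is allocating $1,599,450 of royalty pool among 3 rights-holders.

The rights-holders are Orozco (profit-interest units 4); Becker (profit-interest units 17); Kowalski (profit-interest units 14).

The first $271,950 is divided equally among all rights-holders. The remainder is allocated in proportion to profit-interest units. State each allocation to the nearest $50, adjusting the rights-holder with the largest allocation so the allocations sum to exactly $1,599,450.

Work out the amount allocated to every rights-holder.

Orozco: $242,350 · Becker: $735,450 · Kowalski: $621,650

First tranche $271,950 split equally: $90,650 each.
Remainder $1,327,500 by profit-interest units (total 35): Orozco 151,714.29 → $151,700; Becker 644,785.71 → $644,800; Kowalski 531,000.00 → $531,000.
Totals: Orozco $90,650 + $151,700 = $242,350; Becker $90,650 + $644,800 = $735,450; Kowalski $90,650 + $531,000 = $621,650.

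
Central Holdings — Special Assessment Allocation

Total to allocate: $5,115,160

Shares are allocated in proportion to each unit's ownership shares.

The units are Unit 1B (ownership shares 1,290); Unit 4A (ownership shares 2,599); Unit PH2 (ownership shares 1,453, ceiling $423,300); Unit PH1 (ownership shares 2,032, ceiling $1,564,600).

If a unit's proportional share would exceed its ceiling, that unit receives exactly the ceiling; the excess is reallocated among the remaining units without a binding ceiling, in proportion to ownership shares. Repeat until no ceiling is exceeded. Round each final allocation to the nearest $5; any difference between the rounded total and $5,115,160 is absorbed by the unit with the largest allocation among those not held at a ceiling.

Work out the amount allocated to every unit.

Unit 1B: $1,037,325 | Unit 4A: $2,089,935 | Unit PH2: $423,300 | Unit PH1: $1,564,600

Sum of ownership shares: 7,374.
Proportional shares (ignoring caps): Unit 1B 894,840.85; Unit 4A 1,802,861.52; Unit PH2 1,007,909.88; Unit PH1 1,409,547.75.
Held at cap: Unit PH2 ($423,300); balance $4,691,860 reallocated over remaining ownership shares 5,921.
Held at cap: Unit PH1 ($1,564,600); balance $3,127,260 reallocated over remaining ownership shares 3,889.
Remaining shares: Unit 1B 1,037,327.18 → $1,037,325; Unit 4A 2,089,932.82 → $2,089,935.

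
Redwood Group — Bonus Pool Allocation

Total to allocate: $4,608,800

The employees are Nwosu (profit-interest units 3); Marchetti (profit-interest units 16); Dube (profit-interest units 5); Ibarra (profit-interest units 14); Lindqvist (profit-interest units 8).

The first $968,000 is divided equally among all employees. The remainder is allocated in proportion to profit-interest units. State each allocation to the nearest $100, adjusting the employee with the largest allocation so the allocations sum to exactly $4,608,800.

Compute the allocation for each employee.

$968,000 shared equally gives $193,600 per employee.
Remainder $3,640,800 by profit-interest units (total 46): Nwosu 237,443.48 → $237,400; Marchetti 1,266,365.22 → $1,266,400; Dube 395,739.13 → $395,700; Ibarra 1,108,069.57 → $1,108,100; Lindqvist 633,182.61 → $633,200.
Totals: Nwosu $193,600 + $237,400 = $431,000; Marchetti $193,600 + $1,266,400 = $1,460,000; Dube $193,600 + $395,700 = $589,300; Ibarra $193,600 + $1,108,100 = $1,301,700; Lindqvist $193,600 + $633,200 = $826,800.

Nwosu: $431,000; Marchetti: $1,460,000; Dube: $589,300; Ibarra: $1,301,700; Lindqvist: $826,800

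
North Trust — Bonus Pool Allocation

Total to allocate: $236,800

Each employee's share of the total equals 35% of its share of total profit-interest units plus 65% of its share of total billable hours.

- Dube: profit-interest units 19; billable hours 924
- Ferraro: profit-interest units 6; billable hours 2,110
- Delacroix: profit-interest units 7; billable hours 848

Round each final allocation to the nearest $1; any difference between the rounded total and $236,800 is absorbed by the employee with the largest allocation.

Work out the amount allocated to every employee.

Profit-interest units total 32; billable hours total 3,882.
Composite weights (35% profit-interest units + 65% billable hours): Dube 0.3625; Ferraro 0.4189; Delacroix 0.2186.
Pro-rata amounts: Dube 85,846.29; Ferraro 99,200.79; Delacroix 51,752.92.
After rounding ($1): Dube $85,846; Ferraro $99,201; Delacroix $51,753. Sum = $236,800.
Rounded total matches; no reconciliation needed.

Dube: $85,846; Ferraro: $99,201; Delacroix: $51,753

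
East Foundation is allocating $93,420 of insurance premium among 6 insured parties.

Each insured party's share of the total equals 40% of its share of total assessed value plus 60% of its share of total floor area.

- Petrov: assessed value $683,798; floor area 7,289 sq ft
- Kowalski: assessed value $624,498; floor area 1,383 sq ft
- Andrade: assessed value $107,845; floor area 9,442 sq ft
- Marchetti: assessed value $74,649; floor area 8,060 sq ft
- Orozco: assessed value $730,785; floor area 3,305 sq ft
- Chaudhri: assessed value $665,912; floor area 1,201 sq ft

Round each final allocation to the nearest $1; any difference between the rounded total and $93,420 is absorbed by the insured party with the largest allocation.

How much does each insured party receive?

Petrov: $22,165; Kowalski: $10,609; Andrade: $18,646; Marchetti: $15,692; Orozco: $15,496; Chaudhri: $10,812

Assessed value total 2,887,487; floor area total 30,680.
Combined weights (40% assessed value + 60% floor area): Petrov 0.2373; Kowalski 0.1136; Andrade 0.1996; Marchetti 0.1680; Orozco 0.1659; Chaudhri 0.1157.
Pro-rata amounts: Petrov 22,166.19; Kowalski 10,608.58; Andrade 18,646.08; Marchetti 15,691.58; Orozco 15,495.55; Chaudhri 10,812.02.
At nearest $1: Petrov $22,166; Kowalski $10,609; Andrade $18,646; Marchetti $15,692; Orozco $15,496; Chaudhri $10,812. Sum = $93,421.
Difference $93,420 − $93,421 = −$1 applied to largest allocation (Petrov): Petrov becomes $22,165.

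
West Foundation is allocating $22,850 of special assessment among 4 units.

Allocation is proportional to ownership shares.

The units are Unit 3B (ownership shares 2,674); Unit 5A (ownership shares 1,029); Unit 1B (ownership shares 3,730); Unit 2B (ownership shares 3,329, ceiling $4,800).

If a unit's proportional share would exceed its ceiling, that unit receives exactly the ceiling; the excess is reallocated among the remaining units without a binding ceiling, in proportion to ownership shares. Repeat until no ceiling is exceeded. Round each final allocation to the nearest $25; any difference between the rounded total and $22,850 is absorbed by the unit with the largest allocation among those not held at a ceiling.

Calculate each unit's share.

Ownership shares total: 10,762.
Proportional shares (ignoring caps): Unit 3B 5,677.47; Unit 5A 2,184.78; Unit 1B 7,919.58; Unit 2B 7,068.17.
Held at cap: Unit 2B ($4,800); residual $18,050 reallocated over remaining ownership shares 7,433.
Shares after redistribution: Unit 3B 6,493.43 → $6,500; Unit 5A 2,498.78 → $2,500; Unit 1B 9,057.78 → $9,050.

Unit 3B: $6,500 · Unit 5A: $2,500 · Unit 1B: $9,050 · Unit 2B: $4,800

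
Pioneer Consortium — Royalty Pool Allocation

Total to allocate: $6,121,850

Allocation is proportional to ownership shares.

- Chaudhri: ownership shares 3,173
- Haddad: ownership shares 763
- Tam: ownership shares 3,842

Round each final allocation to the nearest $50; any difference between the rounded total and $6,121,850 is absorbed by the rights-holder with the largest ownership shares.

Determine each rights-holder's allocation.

Total ownership shares = 7,778.
Proportional shares: Chaudhri 3,173/7,778 × $6,121,850 = 2,497,381.08; Haddad 763/7,778 × $6,121,850 = 600,536.33; Tam 3,842/7,778 × $6,121,850 = 3,023,932.59.
At nearest $50: Chaudhri $2,497,400; Haddad $600,550; Tam $3,023,950. Sum = $6,121,900.
Difference $6,121,850 − $6,121,900 = −$50 applied to largest ownership shares (Tam): Tam becomes $3,023,900.

Chaudhri: $2,497,400 · Haddad: $600,550 · Tam: $3,023,900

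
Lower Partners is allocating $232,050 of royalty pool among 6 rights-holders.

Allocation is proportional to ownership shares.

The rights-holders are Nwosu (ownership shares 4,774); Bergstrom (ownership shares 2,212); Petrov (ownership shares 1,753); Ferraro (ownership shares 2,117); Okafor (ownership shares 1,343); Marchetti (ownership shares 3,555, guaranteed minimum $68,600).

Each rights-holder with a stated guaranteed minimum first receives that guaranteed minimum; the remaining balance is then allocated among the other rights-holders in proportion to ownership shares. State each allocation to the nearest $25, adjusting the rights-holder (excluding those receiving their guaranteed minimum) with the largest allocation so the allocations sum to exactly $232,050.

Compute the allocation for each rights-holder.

Minimums first: Marchetti $68,600. Remaining pool $163,450.
Remaining pool split over remaining ownership shares 12,199: Nwosu 63,965.10 → $63,975; Bergstrom 29,637.79 → $29,650; Petrov 23,487.81 → $23,500; Ferraro 28,364.92 → $28,375; Okafor 17,994.37 → $18,000.
Rounding difference −$50 applied to Nwosu → $63,925.

Nwosu: $63,925 | Bergstrom: $29,650 | Petrov: $23,500 | Ferraro: $28,375 | Okafor: $18,000 | Marchetti: $68,600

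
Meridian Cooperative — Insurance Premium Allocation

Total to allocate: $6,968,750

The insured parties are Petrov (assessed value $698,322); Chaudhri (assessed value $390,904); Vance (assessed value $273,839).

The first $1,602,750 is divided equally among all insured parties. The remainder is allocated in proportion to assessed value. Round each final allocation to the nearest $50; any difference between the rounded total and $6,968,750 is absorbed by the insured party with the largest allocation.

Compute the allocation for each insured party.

Petrov: $3,283,300 · Chaudhri: $2,073,150 · Vance: $1,612,300

$1,602,750 shared equally gives $534,250 per insured party.
Remainder $5,366,000 by assessed value (total 1,363,065): Petrov 2,749,095.50 → $2,749,100; Chaudhri 1,538,878.09 → $1,538,900; Vance 1,078,026.41 → $1,078,050.
Rounding difference −$50 on remainder applied to Petrov.
Totals: Petrov $534,250 + $2,749,050 = $3,283,300; Chaudhri $534,250 + $1,538,900 = $2,073,150; Vance $534,250 + $1,078,050 = $1,612,300.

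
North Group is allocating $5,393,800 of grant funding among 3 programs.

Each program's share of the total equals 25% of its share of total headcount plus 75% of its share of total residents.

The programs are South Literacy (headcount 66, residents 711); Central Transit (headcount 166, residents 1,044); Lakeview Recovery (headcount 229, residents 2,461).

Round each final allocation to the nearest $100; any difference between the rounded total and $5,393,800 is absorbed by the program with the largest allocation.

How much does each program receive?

Totals — headcount 461, residents 4,216.
Composite weights (25% headcount + 75% residents): South Literacy 0.1623; Central Transit 0.2757; Lakeview Recovery 0.5620.
Pro-rata amounts: South Literacy 875,274.61; Central Transit 1,487,301.27; Lakeview Recovery 3,031,224.12.
After rounding ($100): South Literacy $875,300; Central Transit $1,487,300; Lakeview Recovery $3,031,200. Sum = $5,393,800.
Rounded total matches; no reconciliation needed.

South Literacy: $875,300; Central Transit: $1,487,300; Lakeview Recovery: $3,031,200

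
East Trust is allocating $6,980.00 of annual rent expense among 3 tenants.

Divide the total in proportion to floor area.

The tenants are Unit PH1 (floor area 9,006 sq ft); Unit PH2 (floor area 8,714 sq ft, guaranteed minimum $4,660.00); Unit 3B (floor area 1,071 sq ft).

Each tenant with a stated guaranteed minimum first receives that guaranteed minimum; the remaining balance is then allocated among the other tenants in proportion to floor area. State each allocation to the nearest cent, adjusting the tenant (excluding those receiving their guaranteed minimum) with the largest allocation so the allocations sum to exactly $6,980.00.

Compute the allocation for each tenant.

Fund the minimums — Unit PH2 $4,660.00. Residual $2,320.00.
Residual split over remaining floor area 10,077: Unit PH1 2,073.4266 → $2,073.43; Unit 3B 246.5734 → $246.57.

Unit PH1: $2,073.43 | Unit PH2: $4,660.00 | Unit 3B: $246.57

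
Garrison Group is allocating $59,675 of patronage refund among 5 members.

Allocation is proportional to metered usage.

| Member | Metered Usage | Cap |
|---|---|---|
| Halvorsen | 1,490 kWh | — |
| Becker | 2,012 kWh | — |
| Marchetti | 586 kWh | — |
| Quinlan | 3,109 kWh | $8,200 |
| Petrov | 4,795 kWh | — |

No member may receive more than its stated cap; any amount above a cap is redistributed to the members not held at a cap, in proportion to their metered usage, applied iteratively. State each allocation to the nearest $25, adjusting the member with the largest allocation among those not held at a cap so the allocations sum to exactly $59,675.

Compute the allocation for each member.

Sum of metered usage: 11,992.
Proportional shares (ignoring caps): Halvorsen 7,414.59; Becker 10,012.18; Marchetti 2,916.07; Quinlan 15,471.11; Petrov 23,861.04.
Held at cap: Quinlan ($8,200); residual $51,475 reallocated over remaining metered usage 8,883.
Shares after redistribution: Halvorsen 8,634.22 → $8,625; Becker 11,659.09 → $11,650; Marchetti 3,395.74 → $3,400; Petrov 27,785.95 → $27,775.
Rounding difference +$25 applied to Petrov → $27,800.

Halvorsen: $8,625 · Becker: $11,650 · Marchetti: $3,400 · Quinlan: $8,200 · Petrov: $27,800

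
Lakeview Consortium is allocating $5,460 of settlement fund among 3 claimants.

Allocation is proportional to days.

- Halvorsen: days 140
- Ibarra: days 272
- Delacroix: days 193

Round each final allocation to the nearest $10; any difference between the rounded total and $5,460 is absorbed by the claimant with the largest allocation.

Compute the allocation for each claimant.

Sum of days: 605.
Pro-rata amounts: Halvorsen 140/605 × $5,460 = 1,263.47; Ibarra 272/605 × $5,460 = 2,454.74; Delacroix 193/605 × $5,460 = 1,741.79.
At nearest $10: Halvorsen $1,260; Ibarra $2,450; Delacroix $1,740. Sum = $5,450.
Difference $5,460 − $5,450 = +$10 applied to largest allocation (Ibarra): Ibarra becomes $2,460.

Halvorsen: $1,260; Ibarra: $2,460; Delacroix: $1,740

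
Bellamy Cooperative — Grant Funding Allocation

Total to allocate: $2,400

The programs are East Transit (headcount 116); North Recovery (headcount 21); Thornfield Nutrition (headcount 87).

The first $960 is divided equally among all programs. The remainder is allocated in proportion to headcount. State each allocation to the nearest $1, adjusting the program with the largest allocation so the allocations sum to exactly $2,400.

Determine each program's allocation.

East Transit: $1,066; North Recovery: $455; Thornfield Nutrition: $879

Equal tier: $960 ÷ 3 = $320 apiece.
Remainder $1,440 by headcount (total 224): East Transit 745.71 → $746; North Recovery 135.00 → $135; Thornfield Nutrition 559.29 → $559.
Totals: East Transit $320 + $746 = $1,066; North Recovery $320 + $135 = $455; Thornfield Nutrition $320 + $559 = $879.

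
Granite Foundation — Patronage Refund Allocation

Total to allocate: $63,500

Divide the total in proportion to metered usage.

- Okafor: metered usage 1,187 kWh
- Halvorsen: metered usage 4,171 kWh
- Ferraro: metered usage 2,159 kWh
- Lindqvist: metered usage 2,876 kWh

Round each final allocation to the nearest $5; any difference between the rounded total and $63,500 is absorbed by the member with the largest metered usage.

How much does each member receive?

Okafor: $7,250; Halvorsen: $25,490; Ferraro: $13,190; Lindqvist: $17,570

Metered usage total: 10,393.
Raw shares: Okafor 1,187/10,393 × $63,500 = 7,252.43; Halvorsen 4,171/10,393 × $63,500 = 25,484.32; Ferraro 2,159/10,393 × $63,500 = 13,191.23; Lindqvist 2,876/10,393 × $63,500 = 17,572.02.
After rounding ($5): Okafor $7,250; Halvorsen $25,485; Ferraro $13,190; Lindqvist $17,570. Sum = $63,495.
Difference $63,500 − $63,495 = +$5 applied to largest metered usage (Halvorsen): Halvorsen becomes $25,490.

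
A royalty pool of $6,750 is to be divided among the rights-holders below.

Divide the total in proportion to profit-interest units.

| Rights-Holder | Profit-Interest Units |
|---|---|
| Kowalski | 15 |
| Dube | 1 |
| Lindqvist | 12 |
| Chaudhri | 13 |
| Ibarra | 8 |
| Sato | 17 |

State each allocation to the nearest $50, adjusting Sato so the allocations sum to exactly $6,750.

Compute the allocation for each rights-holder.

Total profit-interest units = 66.
Proportional shares: Kowalski 15/66 × $6,750 = 1,534.09; Dube 1/66 × $6,750 = 102.27; Lindqvist 12/66 × $6,750 = 1,227.27; Chaudhri 13/66 × $6,750 = 1,329.55; Ibarra 8/66 × $6,750 = 818.18; Sato 17/66 × $6,750 = 1,738.64.
After rounding ($50): Kowalski $1,550; Dube $100; Lindqvist $1,250; Chaudhri $1,350; Ibarra $800; Sato $1,750. Sum = $6,800.
Difference $6,750 − $6,800 = −$50 applied to Sato: Sato becomes $1,700.

Kowalski: $1,550 · Dube: $100 · Lindqvist: $1,250 · Chaudhri: $1,350 · Ibarra: $800 · Sato: $1,700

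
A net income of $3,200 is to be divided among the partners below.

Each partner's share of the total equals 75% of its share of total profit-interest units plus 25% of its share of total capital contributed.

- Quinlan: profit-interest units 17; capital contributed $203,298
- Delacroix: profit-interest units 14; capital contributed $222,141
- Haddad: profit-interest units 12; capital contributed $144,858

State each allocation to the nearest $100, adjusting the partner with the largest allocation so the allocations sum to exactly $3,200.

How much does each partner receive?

Quinlan: $1,200; Delacroix: $1,100; Haddad: $900

Totals — profit-interest units 43, capital contributed 570,297.
Combined weights (75% profit-interest units + 25% capital contributed): Quinlan 0.3856; Delacroix 0.3416; Haddad 0.2728.
Raw shares: Quinlan 1,234.02; Delacroix 1,093.01; Haddad 872.97.
Rounded to nearest $100: Quinlan $1,200; Delacroix $1,100; Haddad $900. Sum = $3,200.
Sum already equals the total — no adjustment.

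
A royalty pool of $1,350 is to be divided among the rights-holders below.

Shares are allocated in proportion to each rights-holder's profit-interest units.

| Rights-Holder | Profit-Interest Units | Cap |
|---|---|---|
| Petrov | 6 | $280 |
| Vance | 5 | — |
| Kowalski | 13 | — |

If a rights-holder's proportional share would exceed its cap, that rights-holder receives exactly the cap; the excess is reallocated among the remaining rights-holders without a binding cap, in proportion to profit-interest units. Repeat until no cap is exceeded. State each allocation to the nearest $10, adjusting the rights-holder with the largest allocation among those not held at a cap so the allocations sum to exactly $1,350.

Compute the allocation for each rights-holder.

Petrov: $280; Vance: $300; Kowalski: $770

Total profit-interest units = 24.
Unconstrained shares: Petrov 337.50; Vance 281.25; Kowalski 731.25.
Cap binds for Petrov ($280); residual $1,070 reallocated over remaining profit-interest units 18.
Redistributed shares: Vance 297.22 → $300; Kowalski 772.78 → $770.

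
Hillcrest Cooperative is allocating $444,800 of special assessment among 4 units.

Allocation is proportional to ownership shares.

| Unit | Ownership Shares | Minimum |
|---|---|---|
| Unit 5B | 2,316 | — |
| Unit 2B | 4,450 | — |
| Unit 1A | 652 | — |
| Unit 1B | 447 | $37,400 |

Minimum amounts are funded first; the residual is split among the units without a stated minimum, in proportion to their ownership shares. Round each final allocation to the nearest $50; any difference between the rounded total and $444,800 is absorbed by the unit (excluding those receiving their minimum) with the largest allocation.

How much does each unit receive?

Minimums first: Unit 1B $37,400. Balance $407,400.
Balance split over remaining ownership shares 7,418: Unit 5B 127,195.79 → $127,200; Unit 2B 244,396.06 → $244,400; Unit 1A 35,808.14 → $35,800.

Unit 5B: $127,200 | Unit 2B: $244,400 | Unit 1A: $35,800 | Unit 1B: $37,400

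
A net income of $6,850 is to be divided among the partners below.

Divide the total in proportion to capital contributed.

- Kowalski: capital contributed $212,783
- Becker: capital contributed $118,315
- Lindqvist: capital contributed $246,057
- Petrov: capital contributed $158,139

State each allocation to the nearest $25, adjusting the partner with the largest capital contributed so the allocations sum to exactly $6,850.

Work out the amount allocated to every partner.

Kowalski: $1,975; Becker: $1,100; Lindqvist: $2,300; Petrov: $1,475

Sum of capital contributed: 212,783 + 118,315 + 246,057 + 158,139 = 735,294.
Raw shares: Kowalski 1,982.29; Becker 1,102.22; Lindqvist 2,292.27; Petrov 1,473.22.
Rounded to nearest $25: Kowalski $1,975; Becker $1,100; Lindqvist $2,300; Petrov $1,475. Sum = $6,850.
Rounded total matches; no reconciliation needed.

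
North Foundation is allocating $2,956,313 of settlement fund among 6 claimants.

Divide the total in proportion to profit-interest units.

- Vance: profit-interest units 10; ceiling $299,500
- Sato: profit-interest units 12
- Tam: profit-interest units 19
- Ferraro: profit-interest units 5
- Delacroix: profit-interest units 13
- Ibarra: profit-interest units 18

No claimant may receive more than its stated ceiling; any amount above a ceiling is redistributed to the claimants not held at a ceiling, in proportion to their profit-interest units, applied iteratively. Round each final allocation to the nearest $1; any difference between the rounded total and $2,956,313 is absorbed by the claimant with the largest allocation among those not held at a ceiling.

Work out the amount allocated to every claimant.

Sum of profit-interest units: 77.
Unconstrained shares: Vance 383,936.75; Sato 460,724.10; Tam 729,479.83; Ferraro 191,968.38; Delacroix 499,117.78; Ibarra 691,086.16.
Cap binds for Vance ($299,500); residual $2,656,813 reallocated over remaining profit-interest units 67.
Shares after redistribution: Sato 475,847.10 → $475,847; Tam 753,424.58 → $753,425; Ferraro 198,269.63 → $198,270; Delacroix 515,501.03 → $515,501; Ibarra 713,770.66 → $713,771.
Rounding difference −$1 applied to Tam → $753,424.

Vance: $299,500; Sato: $475,847; Tam: $753,424; Ferraro: $198,270; Delacroix: $515,501; Ibarra: $713,771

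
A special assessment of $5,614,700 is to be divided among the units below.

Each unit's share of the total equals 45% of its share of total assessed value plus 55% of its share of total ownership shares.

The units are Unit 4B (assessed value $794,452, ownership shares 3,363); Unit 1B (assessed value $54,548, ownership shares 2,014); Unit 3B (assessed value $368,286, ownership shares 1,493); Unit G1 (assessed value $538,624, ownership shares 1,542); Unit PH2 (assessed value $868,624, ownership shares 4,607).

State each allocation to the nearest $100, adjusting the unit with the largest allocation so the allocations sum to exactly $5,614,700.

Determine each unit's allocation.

Totals — assessed value 2,624,534, ownership shares 13,019.
Combined weights (45% assessed value + 55% ownership shares): Unit 4B 0.2783; Unit 1B 0.0944; Unit 3B 0.1262; Unit G1 0.1575; Unit PH2 0.3436.
Unrounded shares: Unit 4B 1,562,509.68; Unit 1B 530,230.29; Unit 3B 708,682.68; Unit G1 884,288.24; Unit PH2 1,928,989.11.
Rounded to nearest $100: Unit 4B $1,562,500; Unit 1B $530,200; Unit 3B $708,700; Unit G1 $884,300; Unit PH2 $1,929,000. Sum = $5,614,700.
Sum already equals the total — no adjustment.

Unit 4B: $1,562,500 | Unit 1B: $530,200 | Unit 3B: $708,700 | Unit G1: $884,300 | Unit PH2: $1,929,000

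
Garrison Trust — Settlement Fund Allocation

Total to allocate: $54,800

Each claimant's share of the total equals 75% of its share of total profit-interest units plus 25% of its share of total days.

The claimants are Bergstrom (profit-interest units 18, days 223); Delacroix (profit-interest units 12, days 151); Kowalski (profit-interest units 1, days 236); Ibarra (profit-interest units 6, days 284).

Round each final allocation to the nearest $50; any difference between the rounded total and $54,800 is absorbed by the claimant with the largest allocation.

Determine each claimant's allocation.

Profit-interest units total 37; days total 894.
Blended shares (75% profit-interest units + 25% days): Bergstrom 0.4272; Delacroix 0.2855; Kowalski 0.0863; Ibarra 0.2010.
Proportional shares: Bergstrom 23,411.93; Delacroix 15,643.71; Kowalski 4,727.37; Ibarra 11,016.99.
After rounding ($50): Bergstrom $23,400; Delacroix $15,650; Kowalski $4,750; Ibarra $11,000. Sum = $54,800.
Sum already equals the total — no adjustment.

Bergstrom: $23,400; Delacroix: $15,650; Kowalski: $4,750; Ibarra: $11,000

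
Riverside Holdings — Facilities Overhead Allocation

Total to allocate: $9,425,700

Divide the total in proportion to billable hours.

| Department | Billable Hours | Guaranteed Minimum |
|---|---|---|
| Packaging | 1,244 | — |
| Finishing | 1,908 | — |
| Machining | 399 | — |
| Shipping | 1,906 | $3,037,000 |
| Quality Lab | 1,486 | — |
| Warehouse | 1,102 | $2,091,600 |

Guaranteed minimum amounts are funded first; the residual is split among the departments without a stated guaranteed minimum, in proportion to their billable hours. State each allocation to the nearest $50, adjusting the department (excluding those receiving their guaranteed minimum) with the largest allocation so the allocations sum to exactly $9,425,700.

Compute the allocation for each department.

Guaranteed amounts: Shipping $3,037,000; Warehouse $2,091,600. Residual $4,297,100.
Residual split over remaining billable hours 5,037: Packaging 1,061,265.12 → $1,061,250; Finishing 1,627,728.17 → $1,627,750; Machining 340,389.70 → $340,400; Quality Lab 1,267,717.01 → $1,267,700.

Packaging: $1,061,250; Finishing: $1,627,750; Machining: $340,400; Shipping: $3,037,000; Quality Lab: $1,267,700; Warehouse: $2,091,600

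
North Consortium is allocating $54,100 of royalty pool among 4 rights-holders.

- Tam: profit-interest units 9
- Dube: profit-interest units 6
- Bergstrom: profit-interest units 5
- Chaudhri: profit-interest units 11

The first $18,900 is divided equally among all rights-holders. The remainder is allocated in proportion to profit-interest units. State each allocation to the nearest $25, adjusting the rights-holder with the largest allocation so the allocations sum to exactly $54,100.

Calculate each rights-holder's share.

Tam: $14,950 | Dube: $11,550 | Bergstrom: $10,400 | Chaudhri: $17,200

$18,900 shared equally gives $4,725 per rights-holder.
Remainder $35,200 by profit-interest units (total 31): Tam 10,219.35 → $10,225; Dube 6,812.90 → $6,825; Bergstrom 5,677.42 → $5,675; Chaudhri 12,490.32 → $12,500.
Rounding difference −$25 on remainder applied to Chaudhri.
Totals: Tam $4,725 + $10,225 = $14,950; Dube $4,725 + $6,825 = $11,550; Bergstrom $4,725 + $5,675 = $10,400; Chaudhri $4,725 + $12,475 = $17,200.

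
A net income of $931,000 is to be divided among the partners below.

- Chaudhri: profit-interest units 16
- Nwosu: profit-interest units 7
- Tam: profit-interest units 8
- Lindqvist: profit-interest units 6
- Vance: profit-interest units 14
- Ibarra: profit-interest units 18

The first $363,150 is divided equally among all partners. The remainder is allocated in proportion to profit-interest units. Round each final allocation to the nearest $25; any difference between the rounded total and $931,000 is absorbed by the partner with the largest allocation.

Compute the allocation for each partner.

$363,150 shared equally gives $60,525 per partner.
Remainder $567,850 by profit-interest units (total 69): Chaudhri 131,675.36 → $131,675; Nwosu 57,607.97 → $57,600; Tam 65,837.68 → $65,850; Lindqvist 49,378.26 → $49,375; Vance 115,215.94 → $115,225; Ibarra 148,134.78 → $148,125.
Totals: Chaudhri $60,525 + $131,675 = $192,200; Nwosu $60,525 + $57,600 = $118,125; Tam $60,525 + $65,850 = $126,375; Lindqvist $60,525 + $49,375 = $109,900; Vance $60,525 + $115,225 = $175,750; Ibarra $60,525 + $148,125 = $208,650.

Chaudhri: $192,200 · Nwosu: $118,125 · Tam: $126,375 · Lindqvist: $109,900 · Vance: $175,750 · Ibarra: $208,650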